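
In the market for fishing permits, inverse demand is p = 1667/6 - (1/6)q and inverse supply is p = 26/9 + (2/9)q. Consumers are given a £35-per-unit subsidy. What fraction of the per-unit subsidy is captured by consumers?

Pre-subsidy: 1667/6 - (1/6)q = 26/9 + (2/9)q gives q* = 707 and p* = 160.
With the rebate, buyers effectively pay pb = ps − 35, where ps is the price sellers receive.
On the curves, pb = 1667/6 - (1/6)q and ps = 26/9 + (2/9)q; the wedge ps − pb = 35 gives 26/9 + (2/9)q − (1667/6 - (1/6)q) = 35, so q' = 797.
Then pb = 1667/6 − (1/6)·797 = 145 and ps = 26/9 + (2/9)·797 = 180.
Buyers' price falls by p* − pb = 160 − 145 = 15; sellers' price rises by ps − p* = 180 − 160 = 20.
So consumers capture 15/35 = 3/7 of each unit of subsidy.

Consumer share = 3/7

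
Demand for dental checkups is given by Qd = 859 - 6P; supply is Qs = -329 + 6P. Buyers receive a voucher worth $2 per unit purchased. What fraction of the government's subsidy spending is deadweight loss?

DWL / government spending = 3/271

Pre-subsidy: 859 - 6P = -329 + 6P gives P* = 99, Q* = 265.
With the rebate, buyers effectively pay Pb = Ps − 2, where Ps is the price sellers receive.
Demand in terms of Ps becomes Qd = 859 − 6(Ps − 2) = 871 - 6Ps. Setting this equal to supply: 871 - 6Ps = -329 + 6Ps, so Ps = 100.
Buyers pay Pb = 100 − 2 = 98; Q' = -329 + 6·100 = 271.
ΔCS = ½(265 + 271)(99 − 98) = 268; ΔPS = ½(265 + 271)(100 − 99) = 268.
Government spending = 2 × 271 = 542.
DWL = ½ × 2 × (271 − 265) = 6; fraction = 6 / 542 = 3/271.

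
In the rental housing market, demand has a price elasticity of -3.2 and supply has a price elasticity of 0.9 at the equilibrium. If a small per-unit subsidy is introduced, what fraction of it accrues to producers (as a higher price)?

Producer share = 32/41

For a small subsidy around the equilibrium, the benefit split depends on the relative slopes, which at a point are proportional to the elasticities.
Buyer share = εs/(εs + |εd|) = 0.9/(0.9 + 3.2) = 9/41; seller share = |εd|/(εs + |εd|) = 32/41.
So producers capture 32/41 of the subsidy.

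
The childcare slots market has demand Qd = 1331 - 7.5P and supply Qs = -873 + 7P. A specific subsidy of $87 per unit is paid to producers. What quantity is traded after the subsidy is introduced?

Pre-subsidy: 1331 - 7.5P = -873 + 7P gives P* = 152, Q* = 191.
With the subsidy, sellers receive Ps = Pb + 87 for each unit, where Pb is the price buyers pay.
Supply in terms of Pb becomes Qs = -873 + 7(Pb + 87) = -264 + 7Pb. Setting this equal to demand: 1331 - 7.5Pb = -264 + 7Pb, so Pb = 110.
Sellers receive Ps = 110 + 87 = 197; Q' = 1331 − 7.5·110 = 506.

Q' = 506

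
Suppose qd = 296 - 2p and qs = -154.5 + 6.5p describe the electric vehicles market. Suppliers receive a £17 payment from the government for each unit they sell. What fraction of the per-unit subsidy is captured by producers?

Pre-subsidy: 296 - 2p = -154.5 + 6.5p gives p* = 53, q* = 190.
With the subsidy, sellers receive ps = pb + 17 for each unit, where pb is the price buyers pay.
Supply in terms of pb becomes qs = -154.5 + 6.5(pb + 17) = -44 + 6.5pb. Setting this equal to demand: 296 - 2pb = -44 + 6.5pb, so pb = 40.
Sellers receive ps = 40 + 17 = 57; q' = 296 − 2·40 = 216.
Buyers' price falls by p* − pb = 53 − 40 = 13; sellers' price rises by ps − p* = 57 − 53 = 4.
So producers capture 4/17 = 4/17 of each unit of subsidy.

Producer share = 4/17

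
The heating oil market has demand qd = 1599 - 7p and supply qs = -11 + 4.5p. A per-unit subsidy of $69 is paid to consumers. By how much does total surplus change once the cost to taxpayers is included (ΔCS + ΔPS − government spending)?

Net change in total surplus = -$6520.5

Pre-subsidy: 1599 - 7p = -11 + 4.5p gives p* = 140, q* = 619.
With the rebate, buyers effectively pay pb = ps − 69, where ps is the price sellers receive.
Demand in terms of ps becomes qd = 1599 − 7(ps − 69) = 2082 - 7ps. Setting this equal to supply: 2082 - 7ps = -11 + 4.5ps, so ps = 182.
Buyers pay pb = 182 − 69 = 113; q' = -11 + 4.5·182 = 808.
ΔCS = ½(619 + 808)(140 − 113) = 19264.5; ΔPS = ½(619 + 808)(182 − 140) = 29967.
Government spending = 69 × 808 = 55752.
Net change = 19264.5 + 29967 − 55752 = -6520.5. The loss equals the DWL triangle ½·69·189.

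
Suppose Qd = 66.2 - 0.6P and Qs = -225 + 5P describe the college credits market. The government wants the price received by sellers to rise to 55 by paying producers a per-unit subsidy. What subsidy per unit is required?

Required subsidy s = 28 per unit

At a seller price of 55, quantity supplied is -225 + 5·55 = 50.
Buyers absorb 50 only when they pay Pb with 66.2 − 0.6·Pb = 50, i.e. Pb = 27.
s = Ps − Pb = 55 − 27 = 28.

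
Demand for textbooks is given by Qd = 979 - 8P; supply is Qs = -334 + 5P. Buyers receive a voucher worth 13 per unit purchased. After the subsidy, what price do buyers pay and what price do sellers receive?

Buyers pay 96; sellers receive 109

Pre-subsidy: 979 - 8P = -334 + 5P gives P* = 101, Q* = 171.
With the rebate, buyers effectively pay Pb = Ps − 13, where Ps is the price sellers receive.
Demand in terms of Ps becomes Qd = 979 − 8(Ps − 13) = 1083 - 8Ps. Setting this equal to supply: 1083 - 8Ps = -334 + 5Ps, so Ps = 109.
Buyers pay Pb = 109 − 13 = 96; Q' = -334 + 5·109 = 211.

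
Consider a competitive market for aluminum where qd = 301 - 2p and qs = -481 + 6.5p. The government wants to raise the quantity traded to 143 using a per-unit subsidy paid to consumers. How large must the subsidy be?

Required subsidy s = 17 per unit

At q = 143, invert demand for the buyer price: pb = (301 − 143)/2 = 79; invert supply for the seller price: ps = (143 − (-481))/6.5 = 96.
The subsidy must fill the gap: s = ps − pb = 96 − 79 = 17.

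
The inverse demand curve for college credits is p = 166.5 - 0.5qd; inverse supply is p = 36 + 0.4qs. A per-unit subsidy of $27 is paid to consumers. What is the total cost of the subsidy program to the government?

Government cost = $4725

Pre-subsidy: 166.5 - 0.5q = 36 + 0.4q gives q* = 145 and p* = 94.
With the rebate, buyers effectively pay pb = ps − 27, where ps is the price sellers receive.
On the curves, pb = 166.5 - 0.5q and ps = 36 + 0.4q; the wedge ps − pb = 27 gives 36 + 0.4q − (166.5 - 0.5q) = 27, so q' = 175.
Then pb = 166.5 − 0.5·175 = 79 and ps = 36 + 0.4·175 = 106.
Government outlay = subsidy × quantity = 27 × 175 = 4725.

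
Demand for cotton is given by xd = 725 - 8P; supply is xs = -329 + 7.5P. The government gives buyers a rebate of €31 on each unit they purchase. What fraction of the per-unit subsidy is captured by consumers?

Pre-subsidy: 725 - 8P = -329 + 7.5P gives P* = 68, x* = 181.
With the rebate, buyers effectively pay Pb = Ps − 31, where Ps is the price sellers receive.
Demand in terms of Ps becomes xd = 725 − 8(Ps − 31) = 973 - 8Ps. Setting this equal to supply: 973 - 8Ps = -329 + 7.5Ps, so Ps = 84.
Buyers pay Pb = 84 − 31 = 53; x' = -329 + 7.5·84 = 301.
Buyers' price falls by P* − Pb = 68 − 53 = 15; sellers' price rises by Ps − P* = 84 − 68 = 16.
So consumers capture 15/31 = 15/31 of each unit of subsidy.

Consumer share = 15/31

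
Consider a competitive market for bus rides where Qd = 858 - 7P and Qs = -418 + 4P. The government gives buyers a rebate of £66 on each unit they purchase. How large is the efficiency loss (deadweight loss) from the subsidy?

Pre-subsidy: 858 - 7P = -418 + 4P gives P* = 116, Q* = 46.
With the rebate, buyers effectively pay Pb = Ps − 66, where Ps is the price sellers receive.
Demand in terms of Ps becomes Qd = 858 − 7(Ps − 66) = 1320 - 7Ps. Setting this equal to supply: 1320 - 7Ps = -418 + 4Ps, so Ps = 158.
Buyers pay Pb = 158 − 66 = 92; Q' = -418 + 4·158 = 214.
The subsidy expands output by 214 − 46 = 168 past the efficient level; on those units the gap between marginal cost and willingness to pay runs from 0 up to 66.
DWL = ½ × 66 × 168 = 5544.

Deadweight loss = £5544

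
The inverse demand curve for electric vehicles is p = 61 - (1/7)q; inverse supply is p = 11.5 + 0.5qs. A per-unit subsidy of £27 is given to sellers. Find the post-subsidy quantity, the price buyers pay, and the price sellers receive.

Pre-subsidy: 61 - (1/7)q = 11.5 + 0.5q gives q* = 77 and p* = 50.
With the subsidy, sellers receive ps = pb + 27 for each unit, where pb is the price buyers pay.
On the curves, pb = 61 - (1/7)q and ps = 11.5 + 0.5q; the wedge ps − pb = 27 gives 11.5 + 0.5q − (61 - (1/7)q) = 27, so q' = 119.
Then pb = 61 − (1/7)·119 = 44 and ps = 11.5 + 0.5·119 = 71.

q' = 119; buyers pay £44; sellers receive £71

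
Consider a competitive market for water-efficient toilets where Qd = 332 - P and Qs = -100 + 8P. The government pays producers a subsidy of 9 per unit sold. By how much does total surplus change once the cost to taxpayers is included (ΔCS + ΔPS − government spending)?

Pre-subsidy: 332 - P = -100 + 8P gives P* = 48, Q* = 284.
With the subsidy, sellers receive Ps = Pb + 9 for each unit, where Pb is the price buyers pay.
Supply in terms of Pb becomes Qs = -100 + 8(Pb + 9) = -28 + 8Pb. Setting this equal to demand: 332 - Pb = -28 + 8Pb, so Pb = 40.
Sellers receive Ps = 40 + 9 = 49; Q' = 332 − 1·40 = 292.
ΔCS = ½(284 + 292)(48 − 40) = 2304; ΔPS = ½(284 + 292)(49 − 48) = 288.
Government spending = 9 × 292 = 2628.
Net change = 2304 + 288 − 2628 = -36. The loss equals the DWL triangle ½·9·8.

Net change in total surplus = -36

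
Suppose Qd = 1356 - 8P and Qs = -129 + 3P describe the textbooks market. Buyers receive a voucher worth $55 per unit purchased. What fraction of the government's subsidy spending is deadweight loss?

DWL / government spending = 5/33

Pre-subsidy: 1356 - 8P = -129 + 3P gives P* = 135, Q* = 276.
With the rebate, buyers effectively pay Pb = Ps − 55, where Ps is the price sellers receive.
Demand in terms of Ps becomes Qd = 1356 − 8(Ps − 55) = 1796 - 8Ps. Setting this equal to supply: 1796 - 8Ps = -129 + 3Ps, so Ps = 175.
Buyers pay Pb = 175 − 55 = 120; Q' = -129 + 3·175 = 396.
ΔCS = ½(276 + 396)(135 − 120) = 5040; ΔPS = ½(276 + 396)(175 − 135) = 13440.
Government spending = 55 × 396 = 21780.
DWL = ½ × 55 × (396 − 276) = 3300; fraction = 3300 / 21780 = 5/33.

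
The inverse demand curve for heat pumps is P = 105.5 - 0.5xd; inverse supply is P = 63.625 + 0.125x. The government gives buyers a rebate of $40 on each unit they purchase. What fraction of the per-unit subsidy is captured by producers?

Producer share = 0.2

Pre-subsidy: 105.5 - 0.5x = 63.625 + 0.125x gives x* = 67 and P* = 72.
With the rebate, buyers effectively pay Pb = Ps − 40, where Ps is the price sellers receive.
On the curves, Pb = 105.5 - 0.5x and Ps = 63.625 + 0.125x; the wedge Ps − Pb = 40 gives 63.625 + 0.125x − (105.5 - 0.5x) = 40, so x' = 131.
Then Pb = 105.5 − 0.5·131 = 40 and Ps = 63.625 + 0.125·131 = 80.
Buyers' price falls by P* − Pb = 72 − 40 = 32; sellers' price rises by Ps − P* = 80 − 72 = 8.
So producers capture 8/40 = 0.2 of each unit of subsidy.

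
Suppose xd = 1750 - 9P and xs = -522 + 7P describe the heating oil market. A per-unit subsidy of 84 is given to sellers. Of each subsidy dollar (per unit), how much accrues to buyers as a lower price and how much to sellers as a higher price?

Buyers gain 36.75 per unit; sellers gain 47.25 per unit

Pre-subsidy: 1750 - 9P = -522 + 7P gives P* = 142, x* = 472.
With the subsidy, sellers receive Ps = Pb + 84 for each unit, where Pb is the price buyers pay.
Supply in terms of Pb becomes xs = -522 + 7(Pb + 84) = 66 + 7Pb. Setting this equal to demand: 1750 - 9Pb = 66 + 7Pb, so Pb = 105.25.
Sellers receive Ps = 105.25 + 84 = 189.25; x' = 1750 − 9·105.25 = 802.75.
Buyers' price falls by P* − Pb = 142 − 105.25 = 36.75; sellers' price rises by Ps − P* = 189.25 − 142 = 47.25.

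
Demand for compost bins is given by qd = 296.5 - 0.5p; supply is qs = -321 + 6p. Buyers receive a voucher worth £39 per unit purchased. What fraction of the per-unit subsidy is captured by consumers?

Pre-subsidy: 296.5 - 0.5p = -321 + 6p gives p* = 95, q* = 249.
With the rebate, buyers effectively pay pb = ps − 39, where ps is the price sellers receive.
Demand in terms of ps becomes qd = 296.5 − 0.5(ps − 39) = 316 - 0.5ps. Setting this equal to supply: 316 - 0.5ps = -321 + 6ps, so ps = 98.
Buyers pay pb = 98 − 39 = 59; q' = -321 + 6·98 = 267.
Buyers' price falls by p* − pb = 95 − 59 = 36; sellers' price rises by ps − p* = 98 − 95 = 3.
So consumers capture 36/39 = 12/13 of each unit of subsidy.

Consumer share = 12/13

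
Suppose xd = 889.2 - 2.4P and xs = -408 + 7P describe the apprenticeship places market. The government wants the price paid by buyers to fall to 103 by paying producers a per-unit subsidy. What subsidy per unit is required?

At a buyer price of 103, quantity demanded is 889.2 − 2.4·103 = 642.
Sellers supply 642 only when they receive Ps with -408 + 7·Ps = 642, i.e. Ps = 150.
s = Ps − Pb = 150 − 103 = 47.

Required subsidy s = 47 per unit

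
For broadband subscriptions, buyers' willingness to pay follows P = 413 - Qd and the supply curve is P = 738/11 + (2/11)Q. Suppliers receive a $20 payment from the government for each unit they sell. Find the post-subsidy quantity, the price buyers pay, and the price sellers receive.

Pre-subsidy: 413 - Q = 738/11 + (2/11)Q gives Q* = 3805/13 and P* = 1564/13.
With the subsidy, sellers receive Ps = Pb + 20 for each unit, where Pb is the price buyers pay.
On the curves, Pb = 413 - Q and Ps = 738/11 + (2/11)Q; the wedge Ps − Pb = 20 gives 738/11 + (2/11)Q − (413 - Q) = 20, so Q' = 4025/13.
Then Pb = 413 − 1·(4025/13) = 1344/13 and Ps = 738/11 + (2/11)·(4025/13) = 1604/13.

Q' = 4025/13; buyers pay 1344/13; sellers receive 1604/13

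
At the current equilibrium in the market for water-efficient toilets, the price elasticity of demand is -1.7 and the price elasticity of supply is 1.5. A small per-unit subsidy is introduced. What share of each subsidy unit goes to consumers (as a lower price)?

For a small subsidy around the equilibrium, the benefit split depends on the relative slopes, which at a point are proportional to the elasticities.
Buyer share = εs/(εs + |εd|) = 1.5/(1.5 + 1.7) = 0.46875; seller share = |εd|/(εs + |εd|) = 0.53125.

Consumer share = 0.46875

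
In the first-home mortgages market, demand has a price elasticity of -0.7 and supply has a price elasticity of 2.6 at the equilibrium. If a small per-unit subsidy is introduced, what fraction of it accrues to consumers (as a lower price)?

For a small subsidy around the equilibrium, the benefit split depends on the relative slopes, which at a point are proportional to the elasticities.
Buyer share = εs/(εs + |εd|) = 2.6/(2.6 + 0.7) = 26/33; seller share = |εd|/(εs + |εd|) = 7/33.

Consumer share = 26/33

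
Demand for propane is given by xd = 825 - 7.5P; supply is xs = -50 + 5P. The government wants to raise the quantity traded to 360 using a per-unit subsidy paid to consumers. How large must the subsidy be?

Required subsidy s = 20 per unit

At x = 360, invert demand for the buyer price: Pb = (825 − 360)/7.5 = 62; invert supply for the seller price: Ps = (360 − (-50))/5 = 82.
The subsidy must fill the gap: s = Ps − Pb = 82 − 62 = 20.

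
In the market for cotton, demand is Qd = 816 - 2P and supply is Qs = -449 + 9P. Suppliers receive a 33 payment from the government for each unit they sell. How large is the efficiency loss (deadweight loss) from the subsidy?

Pre-subsidy: 816 - 2P = -449 + 9P gives P* = 115, Q* = 586.
With the subsidy, sellers receive Ps = Pb + 33 for each unit, where Pb is the price buyers pay.
Supply in terms of Pb becomes Qs = -449 + 9(Pb + 33) = -152 + 9Pb. Setting this equal to demand: 816 - 2Pb = -152 + 9Pb, so Pb = 88.
Sellers receive Ps = 88 + 33 = 121; Q' = 816 − 2·88 = 640.
The subsidy expands output by 640 − 586 = 54 past the efficient level; on those units the gap between marginal cost and willingness to pay runs from 0 up to 33.
DWL = ½ × 33 × 54 = 891.

Deadweight loss = 891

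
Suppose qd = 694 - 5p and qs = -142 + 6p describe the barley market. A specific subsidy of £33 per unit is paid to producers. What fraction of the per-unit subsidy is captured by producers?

Producer share = 5/11

Pre-subsidy: 694 - 5p = -142 + 6p gives p* = 76, q* = 314.
With the subsidy, sellers receive ps = pb + 33 for each unit, where pb is the price buyers pay.
Supply in terms of pb becomes qs = -142 + 6(pb + 33) = 56 + 6pb. Setting this equal to demand: 694 - 5pb = 56 + 6pb, so pb = 58.
Sellers receive ps = 58 + 33 = 91; q' = 694 − 5·58 = 404.
Buyers' price falls by p* − pb = 76 − 58 = 18; sellers' price rises by ps − p* = 91 − 76 = 15.
So producers capture 15/33 = 5/11 of each unit of subsidy.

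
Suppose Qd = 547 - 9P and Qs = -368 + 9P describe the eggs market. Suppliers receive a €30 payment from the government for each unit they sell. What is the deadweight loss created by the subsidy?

Deadweight loss = €2025

Pre-subsidy: 547 - 9P = -368 + 9P gives P* = 305/6, Q* = 89.5.
With the subsidy, sellers receive Ps = Pb + 30 for each unit, where Pb is the price buyers pay.
Supply in terms of Pb becomes Qs = -368 + 9(Pb + 30) = -98 + 9Pb. Setting this equal to demand: 547 - 9Pb = -98 + 9Pb, so Pb = 215/6.
Sellers receive Ps = 215/6 + 30 = 395/6; Q' = 547 − 9·(215/6) = 224.5.
The subsidy expands output by 224.5 − 89.5 = 135 past the efficient level; on those units the gap between marginal cost and willingness to pay runs from 0 up to 30.
DWL = ½ × 30 × 135 = 2025.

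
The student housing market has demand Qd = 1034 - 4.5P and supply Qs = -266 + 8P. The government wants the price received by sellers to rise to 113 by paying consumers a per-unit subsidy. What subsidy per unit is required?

At a seller price of 113, quantity supplied is -266 + 8·113 = 638.
Buyers absorb 638 only when they pay Pb with 1034 − 4.5·Pb = 638, i.e. Pb = 88.
s = Ps − Pb = 113 − 88 = 25.

Required subsidy s = 25 per unit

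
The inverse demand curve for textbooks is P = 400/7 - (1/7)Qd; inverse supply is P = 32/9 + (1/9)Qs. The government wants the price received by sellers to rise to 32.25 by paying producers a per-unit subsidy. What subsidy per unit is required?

Required subsidy s = 12 per unit

At a seller price of 32.25, quantity supplied is -32 + 9·32.25 = 258.25.
Buyers absorb 258.25 only when they pay Pb = 400/7 − (1/7)·258.25 = 20.25.
s = Ps − Pb = 32.25 − 20.25 = 12.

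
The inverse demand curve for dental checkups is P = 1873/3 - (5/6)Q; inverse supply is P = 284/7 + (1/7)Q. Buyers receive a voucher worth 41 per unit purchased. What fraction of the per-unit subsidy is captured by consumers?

Pre-subsidy: 1873/3 - (5/6)Q = 284/7 + (1/7)Q gives Q* = 598 and P* = 126.
With the rebate, buyers effectively pay Pb = Ps − 41, where Ps is the price sellers receive.
On the curves, Pb = 1873/3 - (5/6)Q and Ps = 284/7 + (1/7)Q; the wedge Ps − Pb = 41 gives 284/7 + (1/7)Q − (1873/3 - (5/6)Q) = 41, so Q' = 640.
Then Pb = 1873/3 − (5/6)·640 = 91 and Ps = 284/7 + (1/7)·640 = 132.
Buyers' price falls by P* − Pb = 126 − 91 = 35; sellers' price rises by Ps − P* = 132 − 126 = 6.
So consumers capture 35/41 = 35/41 of each unit of subsidy.

Consumer share = 35/41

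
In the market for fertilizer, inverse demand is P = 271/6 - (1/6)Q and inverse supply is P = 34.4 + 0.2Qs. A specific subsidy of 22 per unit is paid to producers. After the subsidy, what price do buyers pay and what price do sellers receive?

Pre-subsidy: 271/6 - (1/6)Q = 34.4 + 0.2Q gives Q* = 323/11 and P* = 443/11.
With the subsidy, sellers receive Ps = Pb + 22 for each unit, where Pb is the price buyers pay.
On the curves, Pb = 271/6 - (1/6)Q and Ps = 34.4 + 0.2Q; the wedge Ps − Pb = 22 gives 34.4 + 0.2Q − (271/6 - (1/6)Q) = 22, so Q' = 983/11.
Then Pb = 271/6 − (1/6)·(983/11) = 333/11 and Ps = 34.4 + 0.2·(983/11) = 575/11.

Buyers pay 333/11; sellers receive 575/11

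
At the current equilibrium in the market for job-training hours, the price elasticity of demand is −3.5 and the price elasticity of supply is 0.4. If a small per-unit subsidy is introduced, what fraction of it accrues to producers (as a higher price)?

Producer share = 35/39

For a small subsidy around the equilibrium, the benefit split depends on the relative slopes, which at a point are proportional to the elasticities.
Buyer share = εs/(εs + |εd|) = 0.4/(0.4 + 3.5) = 4/39; seller share = |εd|/(εs + |εd|) = 35/39.
So producers capture 35/39 of the subsidy.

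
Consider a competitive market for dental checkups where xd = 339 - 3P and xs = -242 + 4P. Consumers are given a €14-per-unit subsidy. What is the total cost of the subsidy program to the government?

Pre-subsidy: 339 - 3P = -242 + 4P gives P* = 83, x* = 90.
With the rebate, buyers effectively pay Pb = Ps − 14, where Ps is the price sellers receive.
Demand in terms of Ps becomes xd = 339 − 3(Ps − 14) = 381 - 3Ps. Setting this equal to supply: 381 - 3Ps = -242 + 4Ps, so Ps = 89.
Buyers pay Pb = 89 − 14 = 75; x' = -242 + 4·89 = 114.
Government outlay = subsidy × quantity = 14 × 114 = 1596.

Government cost = €1596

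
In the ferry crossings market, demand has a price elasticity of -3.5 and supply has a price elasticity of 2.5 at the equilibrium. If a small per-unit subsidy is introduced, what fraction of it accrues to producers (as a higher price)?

Producer share = 7/12

For a small subsidy around the equilibrium, the benefit split depends on the relative slopes, which at a point are proportional to the elasticities.
Buyer share = εs/(εs + |εd|) = 2.5/(2.5 + 3.5) = 5/12; seller share = |εd|/(εs + |εd|) = 7/12.
So producers capture 7/12 of the subsidy.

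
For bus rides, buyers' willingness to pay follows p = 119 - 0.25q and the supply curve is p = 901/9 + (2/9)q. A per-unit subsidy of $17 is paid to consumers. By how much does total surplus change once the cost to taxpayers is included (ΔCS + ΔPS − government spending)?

Net change in total surplus = -$306

Pre-subsidy: 119 - 0.25q = 901/9 + (2/9)q gives q* = 40 and p* = 109.
With the rebate, buyers effectively pay pb = ps − 17, where ps is the price sellers receive.
On the curves, pb = 119 - 0.25q and ps = 901/9 + (2/9)q; the wedge ps − pb = 17 gives 901/9 + (2/9)q − (119 - 0.25q) = 17, so q' = 76.
Then pb = 119 − 0.25·76 = 100 and ps = 901/9 + (2/9)·76 = 117.
ΔCS = ½(40 + 76)(109 − 100) = 522; ΔPS = ½(40 + 76)(117 − 109) = 464.
Government spending = 17 × 76 = 1292.
Net change = 522 + 464 − 1292 = -306. The loss equals the DWL triangle ½·17·36.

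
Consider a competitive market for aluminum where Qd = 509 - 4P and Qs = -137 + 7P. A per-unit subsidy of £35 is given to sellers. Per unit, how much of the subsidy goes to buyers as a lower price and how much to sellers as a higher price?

Buyers gain 245/11 per unit; sellers gain 140/11 per unit

Pre-subsidy: 509 - 4P = -137 + 7P gives P* = 646/11, Q* = 3015/11.
With the subsidy, sellers receive Ps = Pb + 35 for each unit, where Pb is the price buyers pay.
Supply in terms of Pb becomes Qs = -137 + 7(Pb + 35) = 108 + 7Pb. Setting this equal to demand: 509 - 4Pb = 108 + 7Pb, so Pb = 401/11.
Sellers receive Ps = 401/11 + 35 = 786/11; Q' = 509 − 4·(401/11) = 3995/11.
Buyers' price falls by P* − Pb = 646/11 − 401/11 = 245/11; sellers' price rises by Ps − P* = 786/11 − 646/11 = 140/11.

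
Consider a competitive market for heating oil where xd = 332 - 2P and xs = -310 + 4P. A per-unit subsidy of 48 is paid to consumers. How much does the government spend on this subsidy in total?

Government cost = 8736

Pre-subsidy: 332 - 2P = -310 + 4P gives P* = 107, x* = 118.
With the rebate, buyers effectively pay Pb = Ps − 48, where Ps is the price sellers receive.
Demand in terms of Ps becomes xd = 332 − 2(Ps − 48) = 428 - 2Ps. Setting this equal to supply: 428 - 2Ps = -310 + 4Ps, so Ps = 123.
Buyers pay Pb = 123 − 48 = 75; x' = -310 + 4·123 = 182.
Government outlay = subsidy × quantity = 48 × 182 = 8736.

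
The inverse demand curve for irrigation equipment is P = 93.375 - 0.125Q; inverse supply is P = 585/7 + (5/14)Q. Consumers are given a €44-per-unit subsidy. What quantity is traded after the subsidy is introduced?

Pre-subsidy: 93.375 - 0.125Q = 585/7 + (5/14)Q gives Q* = 61/3 and P* = 545/6.
With the rebate, buyers effectively pay Pb = Ps − 44, where Ps is the price sellers receive.
On the curves, Pb = 93.375 - 0.125Q and Ps = 585/7 + (5/14)Q; the wedge Ps − Pb = 44 gives 585/7 + (5/14)Q − (93.375 - 0.125Q) = 44, so Q' = 3013/27.
Then Pb = 93.375 − 0.125·(3013/27) = 4289/54 and Ps = 585/7 + (5/14)·(3013/27) = 6665/54.

Q' = 3013/27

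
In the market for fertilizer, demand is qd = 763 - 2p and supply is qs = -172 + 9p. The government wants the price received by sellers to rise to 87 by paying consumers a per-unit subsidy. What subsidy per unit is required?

Required subsidy s = 11 per unit

At a seller price of 87, quantity supplied is -172 + 9·87 = 611.
Buyers absorb 611 only when they pay pb with 763 − 2·pb = 611, i.e. pb = 76.
s = ps − pb = 87 − 76 = 11.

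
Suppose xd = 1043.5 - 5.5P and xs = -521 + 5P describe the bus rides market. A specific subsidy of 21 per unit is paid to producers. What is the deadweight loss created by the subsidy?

Deadweight loss = 577.5

Pre-subsidy: 1043.5 - 5.5P = -521 + 5P gives P* = 149, x* = 224.
With the subsidy, sellers receive Ps = Pb + 21 for each unit, where Pb is the price buyers pay.
Supply in terms of Pb becomes xs = -521 + 5(Pb + 21) = -416 + 5Pb. Setting this equal to demand: 1043.5 - 5.5Pb = -416 + 5Pb, so Pb = 139.
Sellers receive Ps = 139 + 21 = 160; x' = 1043.5 − 5.5·139 = 279.
The subsidy expands output by 279 − 224 = 55 past the efficient level; on those units the gap between marginal cost and willingness to pay runs from 0 up to 21.
DWL = ½ × 21 × 55 = 577.5.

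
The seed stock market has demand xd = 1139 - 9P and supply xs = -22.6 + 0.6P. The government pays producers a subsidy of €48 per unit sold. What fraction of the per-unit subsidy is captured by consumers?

Pre-subsidy: 1139 - 9P = -22.6 + 0.6P gives P* = 121, x* = 50.
With the subsidy, sellers receive Ps = Pb + 48 for each unit, where Pb is the price buyers pay.
Supply in terms of Pb becomes xs = -22.6 + 0.6(Pb + 48) = 6.2 + 0.6Pb. Setting this equal to demand: 1139 - 9Pb = 6.2 + 0.6Pb, so Pb = 118.
Sellers receive Ps = 118 + 48 = 166; x' = 1139 − 9·118 = 77.
Buyers' price falls by P* − Pb = 121 − 118 = 3; sellers' price rises by Ps − P* = 166 − 121 = 45.
So consumers capture 3/48 = 0.0625 of each unit of subsidy.

Consumer share = 0.0625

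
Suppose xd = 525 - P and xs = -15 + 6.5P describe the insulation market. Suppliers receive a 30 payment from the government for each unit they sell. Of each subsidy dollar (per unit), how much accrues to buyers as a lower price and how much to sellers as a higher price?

Pre-subsidy: 525 - P = -15 + 6.5P gives P* = 72, x* = 453.
With the subsidy, sellers receive Ps = Pb + 30 for each unit, where Pb is the price buyers pay.
Supply in terms of Pb becomes xs = -15 + 6.5(Pb + 30) = 180 + 6.5Pb. Setting this equal to demand: 525 - Pb = 180 + 6.5Pb, so Pb = 46.
Sellers receive Ps = 46 + 30 = 76; x' = 525 − 1·46 = 479.
Buyers' price falls by P* − Pb = 72 − 46 = 26; sellers' price rises by Ps − P* = 76 − 72 = 4.

Buyers gain 26 per unit; sellers gain 4 per unit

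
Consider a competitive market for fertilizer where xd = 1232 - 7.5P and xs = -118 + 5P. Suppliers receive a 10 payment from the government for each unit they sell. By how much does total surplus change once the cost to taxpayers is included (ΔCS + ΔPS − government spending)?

Net change in total surplus = -150

Pre-subsidy: 1232 - 7.5P = -118 + 5P gives P* = 108, x* = 422.
With the subsidy, sellers receive Ps = Pb + 10 for each unit, where Pb is the price buyers pay.
Supply in terms of Pb becomes xs = -118 + 5(Pb + 10) = -68 + 5Pb. Setting this equal to demand: 1232 - 7.5Pb = -68 + 5Pb, so Pb = 104.
Sellers receive Ps = 104 + 10 = 114; x' = 1232 − 7.5·104 = 452.
ΔCS = ½(422 + 452)(108 − 104) = 1748; ΔPS = ½(422 + 452)(114 − 108) = 2622.
Government spending = 10 × 452 = 4520.
Net change = 1748 + 2622 − 4520 = -150. The loss equals the DWL triangle ½·10·30.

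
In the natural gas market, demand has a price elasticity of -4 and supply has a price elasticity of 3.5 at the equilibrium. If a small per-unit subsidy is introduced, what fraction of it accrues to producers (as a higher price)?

For a small subsidy around the equilibrium, the benefit split depends on the relative slopes, which at a point are proportional to the elasticities.
Buyer share = εs/(εs + |εd|) = 3.5/(3.5 + 4) = 7/15; seller share = |εd|/(εs + |εd|) = 8/15.
So producers capture 8/15 of the subsidy.

Producer share = 8/15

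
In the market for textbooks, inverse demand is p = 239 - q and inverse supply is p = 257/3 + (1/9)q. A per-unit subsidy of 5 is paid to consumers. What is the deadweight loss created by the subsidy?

Deadweight loss = 11.25

Pre-subsidy: 239 - q = 257/3 + (1/9)q gives q* = 138 and p* = 101.
With the rebate, buyers effectively pay pb = ps − 5, where ps is the price sellers receive.
On the curves, pb = 239 - q and ps = 257/3 + (1/9)q; the wedge ps − pb = 5 gives 257/3 + (1/9)q − (239 - q) = 5, so q' = 142.5.
Then pb = 239 − 1·142.5 = 96.5 and ps = 257/3 + (1/9)·142.5 = 101.5.
The subsidy expands output by 142.5 − 138 = 4.5 past the efficient level; on those units the gap between marginal cost and willingness to pay runs from 0 up to 5.
DWL = ½ × 5 × 4.5 = 11.25.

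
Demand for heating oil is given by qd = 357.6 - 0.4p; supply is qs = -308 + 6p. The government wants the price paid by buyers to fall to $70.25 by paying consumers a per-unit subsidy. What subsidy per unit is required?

At a buyer price of 70.25, quantity demanded is 357.6 − 0.4·70.25 = 329.5.
Sellers supply 329.5 only when they receive ps with -308 + 6·ps = 329.5, i.e. ps = 106.25.
s = ps − pb = 106.25 − 70.25 = 36.

Required subsidy s = $36 per unit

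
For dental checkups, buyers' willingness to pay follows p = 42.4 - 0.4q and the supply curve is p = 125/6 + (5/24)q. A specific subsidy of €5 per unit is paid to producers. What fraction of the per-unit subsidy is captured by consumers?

Consumer share = 48/73

Pre-subsidy: 42.4 - 0.4q = 125/6 + (5/24)q gives q* = 2588/73 and p* = 2060/73.
With the subsidy, sellers receive ps = pb + 5 for each unit, where pb is the price buyers pay.
On the curves, pb = 42.4 - 0.4q and ps = 125/6 + (5/24)q; the wedge ps − pb = 5 gives 125/6 + (5/24)q − (42.4 - 0.4q) = 5, so q' = 3188/73.
Then pb = 42.4 − 0.4·(3188/73) = 1820/73 and ps = 125/6 + (5/24)·(3188/73) = 2185/73.
Buyers' price falls by p* − pb = 2060/73 − 1820/73 = 240/73; sellers' price rises by ps − p* = 2185/73 − 2060/73 = 125/73.
So consumers capture (240/73)/5 = 48/73 of each unit of subsidy.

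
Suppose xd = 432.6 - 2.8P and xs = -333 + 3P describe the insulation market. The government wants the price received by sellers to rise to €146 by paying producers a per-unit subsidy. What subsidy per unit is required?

Required subsidy s = €29 per unit

At a seller price of 146, quantity supplied is -333 + 3·146 = 105.
Buyers absorb 105 only when they pay Pb with 432.6 − 2.8·Pb = 105, i.e. Pb = 117.
s = Ps − Pb = 146 − 117 = 29.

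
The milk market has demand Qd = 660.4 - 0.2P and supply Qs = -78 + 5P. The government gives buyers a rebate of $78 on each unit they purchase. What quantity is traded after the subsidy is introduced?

Pre-subsidy: 660.4 - 0.2P = -78 + 5P gives P* = 142, Q* = 632.
With the rebate, buyers effectively pay Pb = Ps − 78, where Ps is the price sellers receive.
Demand in terms of Ps becomes Qd = 660.4 − 0.2(Ps − 78) = 676 - 0.2Ps. Setting this equal to supply: 676 - 0.2Ps = -78 + 5Ps, so Ps = 145.
Buyers pay Pb = 145 − 78 = 67; Q' = -78 + 5·145 = 647.

Q' = 647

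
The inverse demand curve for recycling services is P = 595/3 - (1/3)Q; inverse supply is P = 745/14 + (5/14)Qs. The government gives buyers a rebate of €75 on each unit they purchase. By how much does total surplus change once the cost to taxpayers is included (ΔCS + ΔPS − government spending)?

Net change in total surplus = -118125/29

Pre-subsidy: 595/3 - (1/3)Q = 745/14 + (5/14)Q gives Q* = 6095/29 and P* = 3720/29.
With the rebate, buyers effectively pay Pb = Ps − 75, where Ps is the price sellers receive.
On the curves, Pb = 595/3 - (1/3)Q and Ps = 745/14 + (5/14)Q; the wedge Ps − Pb = 75 gives 745/14 + (5/14)Q − (595/3 - (1/3)Q) = 75, so Q' = 9245/29.
Then Pb = 595/3 − (1/3)·(9245/29) = 2670/29 and Ps = 745/14 + (5/14)·(9245/29) = 4845/29.
ΔCS = ½(6095/29 + 9245/29)(3720/29 − 2670/29) = 8053500/841; ΔPS = ½(6095/29 + 9245/29)(4845/29 − 3720/29) = 8628750/841.
Government spending = 75 × 9245/29 = 693375/29.
Net change = 8053500/841 + 8628750/841 − 693375/29 = -118125/29. The loss equals the DWL triangle ½·75·3150/29.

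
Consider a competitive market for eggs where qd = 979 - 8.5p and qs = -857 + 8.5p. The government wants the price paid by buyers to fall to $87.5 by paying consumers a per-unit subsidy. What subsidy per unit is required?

Required subsidy s = $41 per unit

At a buyer price of 87.5, quantity demanded is 979 − 8.5·87.5 = 235.25.
Sellers supply 235.25 only when they receive ps with -857 + 8.5·ps = 235.25, i.e. ps = 128.5.
s = ps − pb = 128.5 − 87.5 = 41.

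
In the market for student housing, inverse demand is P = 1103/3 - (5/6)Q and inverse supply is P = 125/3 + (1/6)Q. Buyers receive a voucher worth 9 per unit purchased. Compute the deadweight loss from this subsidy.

Pre-subsidy: 1103/3 - (5/6)Q = 125/3 + (1/6)Q gives Q* = 326 and P* = 96.
With the rebate, buyers effectively pay Pb = Ps − 9, where Ps is the price sellers receive.
On the curves, Pb = 1103/3 - (5/6)Q and Ps = 125/3 + (1/6)Q; the wedge Ps − Pb = 9 gives 125/3 + (1/6)Q − (1103/3 - (5/6)Q) = 9, so Q' = 335.
Then Pb = 1103/3 − (5/6)·335 = 88.5 and Ps = 125/3 + (1/6)·335 = 97.5.
The subsidy expands output by 335 − 326 = 9 past the efficient level; on those units the gap between marginal cost and willingness to pay runs from 0 up to 9.
DWL = ½ × 9 × 9 = 40.5.

Deadweight loss = 40.5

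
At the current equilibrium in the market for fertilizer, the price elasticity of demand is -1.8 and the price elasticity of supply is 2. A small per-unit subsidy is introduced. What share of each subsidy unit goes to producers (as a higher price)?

Producer share = 9/19

For a small subsidy around the equilibrium, the benefit split depends on the relative slopes, which at a point are proportional to the elasticities.
Buyer share = εs/(εs + |εd|) = 2/(2 + 1.8) = 10/19; seller share = |εd|/(εs + |εd|) = 9/19.
So producers capture 9/19 of the subsidy.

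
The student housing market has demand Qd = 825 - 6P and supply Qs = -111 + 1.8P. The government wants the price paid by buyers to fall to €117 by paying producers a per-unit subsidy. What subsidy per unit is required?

Required subsidy s = €13 per unit

At a buyer price of 117, quantity demanded is 825 − 6·117 = 123.
Sellers supply 123 only when they receive Ps with -111 + 1.8·Ps = 123, i.e. Ps = 130.
s = Ps − Pb = 130 − 117 = 13.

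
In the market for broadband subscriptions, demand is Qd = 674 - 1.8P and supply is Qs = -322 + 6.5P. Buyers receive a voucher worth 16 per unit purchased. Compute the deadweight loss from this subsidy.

Pre-subsidy: 674 - 1.8P = -322 + 6.5P gives P* = 120, Q* = 458.
With the rebate, buyers effectively pay Pb = Ps − 16, where Ps is the price sellers receive.
Demand in terms of Ps becomes Qd = 674 − 1.8(Ps − 16) = 702.8 - 1.8Ps. Setting this equal to supply: 702.8 - 1.8Ps = -322 + 6.5Ps, so Ps = 10248/83.
Buyers pay Pb = 10248/83 − 16 = 8920/83; Q' = -322 + 6.5·(10248/83) = 39886/83.
The subsidy expands output by 39886/83 − 458 = 1872/83 past the efficient level; on those units the gap between marginal cost and willingness to pay runs from 0 up to 16.
DWL = ½ × 16 × 1872/83 = 14976/83.

Deadweight loss = 14976/83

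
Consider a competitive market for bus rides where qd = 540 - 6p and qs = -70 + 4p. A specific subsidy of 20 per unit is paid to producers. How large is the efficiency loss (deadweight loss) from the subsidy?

Deadweight loss = 480

Pre-subsidy: 540 - 6p = -70 + 4p gives p* = 61, q* = 174.
With the subsidy, sellers receive ps = pb + 20 for each unit, where pb is the price buyers pay.
Supply in terms of pb becomes qs = -70 + 4(pb + 20) = 10 + 4pb. Setting this equal to demand: 540 - 6pb = 10 + 4pb, so pb = 53.
Sellers receive ps = 53 + 20 = 73; q' = 540 − 6·53 = 222.
The subsidy expands output by 222 − 174 = 48 past the efficient level; on those units the gap between marginal cost and willingness to pay runs from 0 up to 20.
DWL = ½ × 20 × 48 = 480.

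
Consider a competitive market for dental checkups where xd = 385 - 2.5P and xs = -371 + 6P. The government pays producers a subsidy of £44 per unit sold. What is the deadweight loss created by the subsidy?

Pre-subsidy: 385 - 2.5P = -371 + 6P gives P* = 1512/17, x* = 2765/17.
With the subsidy, sellers receive Ps = Pb + 44 for each unit, where Pb is the price buyers pay.
Supply in terms of Pb becomes xs = -371 + 6(Pb + 44) = -107 + 6Pb. Setting this equal to demand: 385 - 2.5Pb = -107 + 6Pb, so Pb = 984/17.
Sellers receive Ps = 984/17 + 44 = 1732/17; x' = 385 − 2.5·(984/17) = 4085/17.
The subsidy expands output by 4085/17 − 2765/17 = 1320/17 past the efficient level; on those units the gap between marginal cost and willingness to pay runs from 0 up to 44.
DWL = ½ × 44 × 1320/17 = 29040/17.

Deadweight loss = 29040/17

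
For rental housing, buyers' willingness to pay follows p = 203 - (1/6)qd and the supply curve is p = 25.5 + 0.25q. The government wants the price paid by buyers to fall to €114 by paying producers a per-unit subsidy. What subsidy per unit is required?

At a buyer price of 114, quantity demanded is 1218 − 6·114 = 534.
Sellers supply 534 only when they receive ps = 25.5 + 0.25·534 = 159.
s = ps − pb = 159 − 114 = 45.

Required subsidy s = €45 per unit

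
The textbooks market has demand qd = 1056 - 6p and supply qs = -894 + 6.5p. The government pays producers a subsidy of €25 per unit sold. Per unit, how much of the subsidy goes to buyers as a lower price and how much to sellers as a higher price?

Buyers gain €13 per unit; sellers gain €12 per unit

Pre-subsidy: 1056 - 6p = -894 + 6.5p gives p* = 156, q* = 120.
With the subsidy, sellers receive ps = pb + 25 for each unit, where pb is the price buyers pay.
Supply in terms of pb becomes qs = -894 + 6.5(pb + 25) = -731.5 + 6.5pb. Setting this equal to demand: 1056 - 6pb = -731.5 + 6.5pb, so pb = 143.
Sellers receive ps = 143 + 25 = 168; q' = 1056 − 6·143 = 198.
Buyers' price falls by p* − pb = 156 − 143 = 13; sellers' price rises by ps − p* = 168 − 156 = 12.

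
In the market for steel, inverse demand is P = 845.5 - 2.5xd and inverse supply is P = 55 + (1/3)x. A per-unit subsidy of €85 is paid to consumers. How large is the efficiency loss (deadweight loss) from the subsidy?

Deadweight loss = €1275

Pre-subsidy: 845.5 - 2.5x = 55 + (1/3)x gives x* = 279 and P* = 148.
With the rebate, buyers effectively pay Pb = Ps − 85, where Ps is the price sellers receive.
On the curves, Pb = 845.5 - 2.5x and Ps = 55 + (1/3)x; the wedge Ps − Pb = 85 gives 55 + (1/3)x − (845.5 - 2.5x) = 85, so x' = 309.
Then Pb = 845.5 − 2.5·309 = 73 and Ps = 55 + (1/3)·309 = 158.
The subsidy expands output by 309 − 279 = 30 past the efficient level; on those units the gap between marginal cost and willingness to pay runs from 0 up to 85.
DWL = ½ × 85 × 30 = 1275.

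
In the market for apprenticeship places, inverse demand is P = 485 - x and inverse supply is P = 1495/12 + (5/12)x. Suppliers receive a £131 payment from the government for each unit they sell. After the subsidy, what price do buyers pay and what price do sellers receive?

Pre-subsidy: 485 - x = 1495/12 + (5/12)x gives x* = 4325/17 and P* = 3920/17.
With the subsidy, sellers receive Ps = Pb + 131 for each unit, where Pb is the price buyers pay.
On the curves, Pb = 485 - x and Ps = 1495/12 + (5/12)x; the wedge Ps − Pb = 131 gives 1495/12 + (5/12)x − (485 - x) = 131, so x' = 5897/17.
Then Pb = 485 − 1·(5897/17) = 2348/17 and Ps = 1495/12 + (5/12)·(5897/17) = 4575/17.

Buyers pay 2348/17; sellers receive 4575/17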